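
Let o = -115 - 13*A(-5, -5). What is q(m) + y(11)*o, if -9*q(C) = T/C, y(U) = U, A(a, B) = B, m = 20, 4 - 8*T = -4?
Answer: -99001/180 ≈ -550.01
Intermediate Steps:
T = 1 (T = ½ - ⅛*(-4) = ½ + ½ = 1)
q(C) = -1/(9*C)
o = -50 (o = -115 - 13*(-5) = -115 + 65 = -50)
q(m) + y(11)*o = -⅑/20 + 11*(-50) = -⅑*1/20 - 550 = -1/180 - 550 = -99001/180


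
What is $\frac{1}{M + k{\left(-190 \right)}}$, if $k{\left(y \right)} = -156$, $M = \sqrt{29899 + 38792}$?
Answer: $\frac{52}{14785} + \frac{\sqrt{68691}}{44355} \approx 0.009426$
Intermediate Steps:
$M = \sqrt{68691} \approx 262.09$
$\frac{1}{M + k{\left(-190 \right)}} = \frac{1}{\sqrt{68691} - 156} = \frac{1}{-156 + \sqrt{68691}}$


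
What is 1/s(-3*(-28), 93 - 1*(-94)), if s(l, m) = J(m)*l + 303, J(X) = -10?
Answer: -1/537 ≈ -0.0018622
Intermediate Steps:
s(l, m) = 303 - 10*l (s(l, m) = -10*l + 303 = 303 - 10*l)
1/s(-3*(-28), 93 - 1*(-94)) = 1/(303 - (-30)*(-28)) = 1/(303 - 10*84) = 1/(303 - 840) = 1/(-537) = -1/537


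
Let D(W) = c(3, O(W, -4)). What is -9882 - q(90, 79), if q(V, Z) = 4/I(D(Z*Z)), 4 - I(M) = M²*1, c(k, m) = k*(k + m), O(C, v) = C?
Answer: -866868359309/87721955 ≈ -9882.0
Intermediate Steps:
D(W) = 9 + 3*W (D(W) = 3*(3 + W) = 9 + 3*W)
I(M) = 4 - M²
q(V, Z) = 4/(4 - (9 + 3*Z²)²) (q(V, Z) = 4/(4 - (9 + 3*(Z*Z))²) = 4/(4 - (9 + 3*Z²)²))
-9882 - q(90, 79) = -9882 - (-4)/(-4 + 9*(3 + 79²)²) = -9882 - (-4)/(-4 + 9*(3 + 6241)²) = -9882 - (-4)/(-4 + 9*6244²) = -9882 - (-4)/(-4 + 9*38987536) = -9882 - (-4)/(-4 + 350887824) = -9882 - (-4)/350887820 = -9882 - 1*(-1/87721955) = -9882 + 1/87721955 = -866868359309/87721955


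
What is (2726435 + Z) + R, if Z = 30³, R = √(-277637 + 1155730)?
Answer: 2753435 + √878093 ≈ 2.7544e+6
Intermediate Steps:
R = √878093 ≈ 937.07
Z = 27000
(2726435 + Z) + R = (2726435 + 27000) + √878093 = 2753435 + √878093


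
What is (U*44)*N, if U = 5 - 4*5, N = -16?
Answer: 10560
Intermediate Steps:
U = -15 (U = 5 - 1*20 = 5 - 20 = -15)
(U*44)*N = -15*44*(-16) = -660*(-16) = 10560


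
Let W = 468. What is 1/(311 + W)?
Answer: 1/779 ≈ 0.0012837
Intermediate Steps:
1/(311 + W) = 1/(311 + 468) = 1/779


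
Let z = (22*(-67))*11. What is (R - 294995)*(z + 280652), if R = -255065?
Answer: -145456766280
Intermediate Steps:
z = -16214 (z = -1474*11 = -16214)
(R - 294995)*(z + 280652) = (-255065 - 294995)*(-16214 + 280652) = -550060*264438 = -145456766280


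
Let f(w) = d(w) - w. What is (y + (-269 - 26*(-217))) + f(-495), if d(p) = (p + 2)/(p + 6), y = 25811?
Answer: 15491524/489 ≈ 31680.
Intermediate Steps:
d(p) = (2 + p)/(6 + p)
f(w) = -w + (2 + w)/(6 + w) (f(w) = (2 + w)/(6 + w) - w = -w + (2 + w)/(6 + w))
(y + (-269 - 26*(-217))) + f(-495) = (25811 + (-269 - 26*(-217))) + (2 - 495 - 1*(-495)*(6 - 495))/(6 - 495) = (25811 + (-269 + 5642)) + (2 - 495 - 1*(-495)*(-489))/(-489) = (25811 + 5373) - (2 - 495 - 242055)/489 = 31184 - 1/489*(-242548) = 31184 + 242548/489 = 15491524/489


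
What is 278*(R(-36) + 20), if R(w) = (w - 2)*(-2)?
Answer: 26688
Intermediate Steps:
R(w) = 4 - 2*w (R(w) = (-2 + w)*(-2) = 4 - 2*w)
278*(R(-36) + 20) = 278*((4 - 2*(-36)) + 20) = 278*((4 + 72) + 20) = 278*(76 + 20) = 278*96 = 26688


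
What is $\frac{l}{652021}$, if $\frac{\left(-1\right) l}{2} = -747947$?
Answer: $\frac{1495894}{652021} \approx 2.2942$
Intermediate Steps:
$l = 1495894$ ($l = \left(-2\right) \left(-747947\right) = 1495894$)
$\frac{l}{652021} = \frac{1495894}{652021}$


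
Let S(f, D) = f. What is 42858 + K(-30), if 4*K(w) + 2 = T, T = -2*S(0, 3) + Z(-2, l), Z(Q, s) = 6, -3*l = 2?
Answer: 42859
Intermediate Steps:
l = -⅔ (l = -⅓*2 = -⅔ ≈ -0.66667)
T = 6 (T = -2*0 + 6 = 0 + 6 = 6)
K(w) = 1 (K(w) = -½ + (¼)*6 = -½ + 3/2 = 1)
42858 + K(-30) = 42858 + 1 = 42859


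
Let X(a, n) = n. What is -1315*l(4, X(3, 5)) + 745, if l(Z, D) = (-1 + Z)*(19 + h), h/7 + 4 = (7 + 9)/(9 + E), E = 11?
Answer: 14158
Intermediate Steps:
h = -112/5 (h = -28 + 7*((7 + 9)/(9 + 11)) = -28 + 7*(16/20) = -28 + 7*(16*(1/20)) = -28 + 7*(4/5) = -28 + 28/5 = -112/5 ≈ -22.400)
l(Z, D) = 17/5 - 17*Z/5 (l(Z, D) = (-1 + Z)*(19 - 112/5) = (-1 + Z)*(-17/5) = 17/5 - 17*Z/5)
-1315*l(4, X(3, 5)) + 745 = -1315*(17/5 - 17/5*4) + 745 = -1315*(17/5 - 68/5) + 745 = -1315*(-51/5) + 745 = 13413 + 745 = 14158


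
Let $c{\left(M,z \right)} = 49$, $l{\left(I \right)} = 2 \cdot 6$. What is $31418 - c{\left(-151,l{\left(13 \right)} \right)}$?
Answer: $31369$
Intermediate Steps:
$l{\left(I \right)} = 12$
$31418 - c{\left(-151,l{\left(13 \right)} \right)} = 31418 - 49 = 31369$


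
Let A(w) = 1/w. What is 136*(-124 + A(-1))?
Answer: -17000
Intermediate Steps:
A(w) = 1/w
136*(-124 + A(-1)) = 136*(-124 + 1/(-1)) = 136*(-124 - 1) = 136*(-125) = -17000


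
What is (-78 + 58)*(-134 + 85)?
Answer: 980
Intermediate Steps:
(-78 + 58)*(-134 + 85) = -20*(-49) = 980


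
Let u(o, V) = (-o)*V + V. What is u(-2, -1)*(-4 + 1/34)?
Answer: 405/34 ≈ 11.912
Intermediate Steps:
u(o, V) = V - V*o (u(o, V) = -V*o + V = V - V*o)
u(-2, -1)*(-4 + 1/34) = (-(1 - 1*(-2)))*(-4 + 1/34) = (-(1 + 2))*(-4 + 1/34) = -1*3*(-135/34) = -3*(-135/34) = 405/34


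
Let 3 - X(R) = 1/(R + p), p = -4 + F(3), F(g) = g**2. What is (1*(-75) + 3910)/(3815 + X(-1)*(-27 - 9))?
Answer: 3835/3716 ≈ 1.0320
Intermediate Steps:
p = 5 (p = -4 + 3**2 = -4 + 9 = 5)
X(R) = 3 - 1/(5 + R) (X(R) = 3 - 1/(R + 5) = 3 - 1/(5 + R))
(1*(-75) + 3910)/(3815 + X(-1)*(-27 - 9)) = (1*(-75) + 3910)/(3815 + ((14 + 3*(-1))/(5 - 1))*(-27 - 9)) = (-75 + 3910)/(3815 + ((14 - 3)/4)*(-36)) = 3835/(3815 + ((1/4)*11)*(-36)) = 3835/(3815 + (11/4)*(-36)) = 3835/(3815 - 99) = 3835/3716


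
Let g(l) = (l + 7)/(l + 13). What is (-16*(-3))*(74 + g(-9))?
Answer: 3528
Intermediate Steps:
g(l) = (7 + l)/(13 + l)
(-16*(-3))*(74 + g(-9)) = (-16*(-3))*(74 + (7 - 9)/(13 - 9)) = 48*(74 - 2/4) = 48*(74 + (¼)*(-2)) = 48*(74 - ½) = 48*(147/2) = 3528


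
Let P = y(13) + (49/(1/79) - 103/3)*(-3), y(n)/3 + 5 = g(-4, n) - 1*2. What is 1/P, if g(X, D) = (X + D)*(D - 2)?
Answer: -1/11234 ≈ -8.9015e-5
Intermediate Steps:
g(X, D) = (-2 + D)*(D + X) (g(X, D) = (D + X)*(-2 + D) = (-2 + D)*(D + X))
y(n) = 3 - 18*n + 3*n**2 (y(n) = -15 + 3*((n**2 - 2*n - 2*(-4) + n*(-4)) - 1*2) = -15 + 3*((n**2 - 2*n + 8 - 4*n) - 2) = -15 + 3*((8 + n**2 - 6*n) - 2) = -15 + 3*(6 + n**2 - 6*n) = -15 + (18 - 18*n + 3*n**2) = 3 - 18*n + 3*n**2)
P = -11234 (P = (3 - 18*13 + 3*13**2) + (49/(1/79) - 103/3)*(-3) = (3 - 234 + 3*169) + (49/(1/79) - 103*1/3)*(-3) = (3 - 234 + 507) + (49*79 - 103/3)*(-3) = 276 + (3871 - 103/3)*(-3) = 276 + (11510/3)*(-3) = 276 - 11510 = -11234)
1/P = 1/(-11234) = -1/11234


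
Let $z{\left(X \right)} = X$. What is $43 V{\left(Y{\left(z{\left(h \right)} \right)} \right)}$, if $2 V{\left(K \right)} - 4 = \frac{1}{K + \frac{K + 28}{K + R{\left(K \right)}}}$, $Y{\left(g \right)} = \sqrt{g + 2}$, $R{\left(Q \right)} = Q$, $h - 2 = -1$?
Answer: $\frac{99029}{1153} + \frac{1462 \sqrt{3}}{1153} \approx 88.084$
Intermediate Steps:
$h = 1$ ($h = 2 - 1 = 1$)
$Y{\left(g \right)} = \sqrt{2 + g}$
$V{\left(K \right)} = 2 + \frac{1}{2 \left(K + \frac{28 + K}{2 K}\right)}$ ($V{\left(K \right)} = 2 + \frac{1}{2 \left(K + \frac{K + 28}{K + K}\right)} = 2 + \frac{1}{2 \left(K + \frac{28 + K}{2 K}\right)}$)
$43 V{\left(Y{\left(z{\left(h \right)} \right)} \right)} = 43 \frac{56 + 3 \sqrt{2 + 1} + 4 \left(\sqrt{2 + 1}\right)^{2}}{28 + \sqrt{2 + 1} + 2 \left(\sqrt{2 + 1}\right)^{2}} = 43 \frac{56 + 3 \sqrt{3} + 4 \left(\sqrt{3}\right)^{2}}{28 + \sqrt{3} + 2 \left(\sqrt{3}\right)^{2}} = 43 \frac{56 + 3 \sqrt{3} + 4 \cdot 3}{28 + \sqrt{3} + 2 \cdot 3} = 43 \frac{56 + 3 \sqrt{3} + 12}{28 + \sqrt{3} + 6} = 43 \frac{68 + 3 \sqrt{3}}{34 + \sqrt{3}} = \frac{43 \left(68 + 3 \sqrt{3}\right)}{34 + \sqrt{3}}$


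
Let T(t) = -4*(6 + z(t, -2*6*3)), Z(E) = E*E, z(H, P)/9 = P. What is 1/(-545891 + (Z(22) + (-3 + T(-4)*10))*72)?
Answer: 1/404581 ≈ 2.4717e-6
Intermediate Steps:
z(H, P) = 9*P
Z(E) = E²
T(t) = 1272 (T(t) = -4*(6 + 9*(-2*6*3)) = -4*(6 + 9*(-12*3)) = -4*(6 + 9*(-36)) = -4*(6 - 324) = -4*(-318) = 1272)
1/(-545891 + (Z(22) + (-3 + T(-4)*10))*72) = 1/(-545891 + (22² + (-3 + 1272*10))*72) = 1/(-545891 + (484 + (-3 + 12720))*72) = 1/(-545891 + (484 + 12717)*72) = 1/(-545891 + 13201*72) = 1/(-545891 + 950472) = 1/404581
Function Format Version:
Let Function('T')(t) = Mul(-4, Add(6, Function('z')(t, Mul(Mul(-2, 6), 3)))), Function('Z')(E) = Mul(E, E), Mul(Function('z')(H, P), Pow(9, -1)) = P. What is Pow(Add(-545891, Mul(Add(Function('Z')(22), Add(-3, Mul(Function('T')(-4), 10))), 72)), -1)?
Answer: Rational(1, 404581) ≈ 2.4717e-6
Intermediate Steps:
Function('z')(H, P) = Mul(9, P)
Function('Z')(E) = Pow(E, 2)
Function('T')(t) = 1272 (Function('T')(t) = Mul(-4, Add(6, Mul(9, Mul(Mul(-2, 6), 3)))) = Mul(-4, Add(6, Mul(9, Mul(-12, 3)))) = Mul(-4, Add(6, Mul(9, -36))) = Mul(-4, Add(6, -324)) = Mul(-4, -318) = 1272)
Pow(Add(-545891, Mul(Add(Function('Z')(22), Add(-3, Mul(Function('T')(-4), 10))), 72)), -1) = Pow(Add(-545891, Mul(Add(Pow(22, 2), Add(-3, Mul(1272, 10))), 72)), -1) = Pow(Add(-545891, Mul(Add(484, Add(-3, 12720)), 72)), -1) = Pow(Add(-545891, Mul(Add(484, 12717), 72)), -1) = Pow(Add(-545891, Mul(13201, 72)), -1) = Pow(Add(-545891, 950472), -1) = Pow(404581, -1) = Rational(1, 404581)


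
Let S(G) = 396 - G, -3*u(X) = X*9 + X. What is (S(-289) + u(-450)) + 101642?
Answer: 103827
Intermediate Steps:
u(X) = -10*X/3 (u(X) = -(X*9 + X)/3 = -(9*X + X)/3 = -10*X/3)
(S(-289) + u(-450)) + 101642 = ((396 - 1*(-289)) - 10/3*(-450)) + 101642 = ((396 + 289) + 1500) + 101642 = (685 + 1500) + 101642 = 2185 + 101642 = 103827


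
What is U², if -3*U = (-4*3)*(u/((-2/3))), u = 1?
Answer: 36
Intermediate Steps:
U = -6 (U = -(-4*3)*1/(-2/3)/3 = -(-4)*1/(-2*⅓) = -(-4)*1/(-⅔) = -(-4)*1*(-3/2) = -(-4)*(-3)/2 = -⅓*18 = -6)
U² = (-6)² = 36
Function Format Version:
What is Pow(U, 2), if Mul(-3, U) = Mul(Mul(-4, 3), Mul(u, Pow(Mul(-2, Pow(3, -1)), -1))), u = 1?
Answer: 36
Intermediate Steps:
U = -6 (U = Mul(Rational(-1, 3), Mul(Mul(-4, 3), Mul(1, Pow(Mul(-2, Pow(3, -1)), -1)))) = Mul(Rational(-1, 3), Mul(-12, Mul(1, Pow(Mul(-2, Rational(1, 3)), -1)))) = Mul(Rational(-1, 3), Mul(-12, Mul(1, Pow(Rational(-2, 3), -1)))) = Mul(Rational(-1, 3), Mul(-12, Mul(1, Rational(-3, 2)))) = Mul(Rational(-1, 3), Mul(-12, Rational(-3, 2))) = Mul(Rational(-1, 3), 18) = -6)
Pow(U, 2) = Pow(-6, 2) = 36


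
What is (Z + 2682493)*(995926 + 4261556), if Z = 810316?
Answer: 18363380446938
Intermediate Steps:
(Z + 2682493)*(995926 + 4261556) = (810316 + 2682493)*(995926 + 4261556) = 3492809*5257482 = 18363380446938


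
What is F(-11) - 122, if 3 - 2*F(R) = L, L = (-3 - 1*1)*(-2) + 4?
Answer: -253/2 ≈ -126.50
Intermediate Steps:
L = 12 (L = (-3 - 1)*(-2) + 4 = -4*(-2) + 4 = 8 + 4 = 12)
F(R) = -9/2 (F(R) = 3/2 - 1/2*12 = 3/2 - 6 = -9/2)
F(-11) - 122 = -9/2 - 122 = -253/2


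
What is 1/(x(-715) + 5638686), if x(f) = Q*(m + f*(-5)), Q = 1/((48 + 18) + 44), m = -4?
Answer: 110/620259031 ≈ 1.7735e-7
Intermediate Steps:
Q = 1/110 (Q = 1/(66 + 44) = 1/110 ≈ 0.0090909)
x(f) = -2/55 - f/22 (x(f) = (-4 + f*(-5))/110 = (-4 - 5*f)/110 = -2/55 - f/22)
1/(x(-715) + 5638686) = 1/((-2/55 - 1/22*(-715)) + 5638686) = 1/((-2/55 + 65/2) + 5638686) = 1/(3571/110 + 5638686) = 1/(620259031/110) = 110/620259031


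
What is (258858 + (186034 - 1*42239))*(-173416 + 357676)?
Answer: 74192841780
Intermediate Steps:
(258858 + (186034 - 1*42239))*(-173416 + 357676) = (258858 + (186034 - 42239))*184260 = (258858 + 143795)*184260 = 402653*184260 = 74192841780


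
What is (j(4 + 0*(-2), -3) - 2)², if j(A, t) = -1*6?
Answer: 64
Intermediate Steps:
j(A, t) = -6
(j(4 + 0*(-2), -3) - 2)² = (-6 - 2)² = (-8)² = 64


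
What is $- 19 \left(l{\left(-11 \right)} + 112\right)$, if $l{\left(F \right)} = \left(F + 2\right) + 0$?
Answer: $-1957$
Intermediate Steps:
$l{\left(F \right)} = 2 + F$ ($l{\left(F \right)} = \left(2 + F\right) + 0 = 2 + F$)
$- 19 \left(l{\left(-11 \right)} + 112\right) = - 19 \left(\left(2 - 11\right) + 112\right) = - 19 \left(-9 + 112\right) = \left(-19\right) 103 = -1957$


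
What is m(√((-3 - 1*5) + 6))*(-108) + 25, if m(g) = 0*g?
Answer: 25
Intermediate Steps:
m(g) = 0
m(√((-3 - 1*5) + 6))*(-108) + 25 = 0*(-108) + 25 = 0 + 25 = 25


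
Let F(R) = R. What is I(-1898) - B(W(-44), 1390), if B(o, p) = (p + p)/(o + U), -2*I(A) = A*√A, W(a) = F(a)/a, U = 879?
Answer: -139/44 + 949*I*√1898 ≈ -3.1591 + 41344.0*I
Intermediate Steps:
W(a) = 1 (W(a) = a/a = 1)
I(A) = -A^(3/2)/2 (I(A) = -A*√A/2 = -A^(3/2)/2)
B(o, p) = 2*p/(879 + o) (B(o, p) = (p + p)/(o + 879) = (2*p)/(879 + o) = 2*p/(879 + o))
I(-1898) - B(W(-44), 1390) = -(-949)*I*√1898 - 2*1390/(879 + 1) = -(-949)*I*√1898 - 2*1390/880 = 949*I*√1898 - 2*1390/880 = 949*I*√1898 - 1*139/44 = 949*I*√1898 - 139/44 = -139/44 + 949*I*√1898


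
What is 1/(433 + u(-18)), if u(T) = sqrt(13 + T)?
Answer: 433/187494 - I*sqrt(5)/187494 ≈ 0.0023094 - 1.1926e-5*I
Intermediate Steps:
1/(433 + u(-18)) = 1/(433 + sqrt(13 - 18)) = 1/(433 + sqrt(-5)) = 1/(433 + I*sqrt(5))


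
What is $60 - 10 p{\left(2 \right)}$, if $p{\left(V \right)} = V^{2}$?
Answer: $20$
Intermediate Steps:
$60 - 10 p{\left(2 \right)} = 60 - 10 \cdot 2^{2} = 60 - 40 = 20$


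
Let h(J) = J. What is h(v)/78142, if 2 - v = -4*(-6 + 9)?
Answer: 7/39071 ≈ 0.00017916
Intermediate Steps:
v = 14 (v = 2 - (-4)*(-6 + 9) = 2 - (-4)*3 = 2 - 1*(-12) = 2 + 12 = 14)
h(v)/78142 = 14/78142 = 14*(1/78142) = 7/39071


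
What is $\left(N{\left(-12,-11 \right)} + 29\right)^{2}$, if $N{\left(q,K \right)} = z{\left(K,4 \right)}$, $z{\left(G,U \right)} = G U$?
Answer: $225$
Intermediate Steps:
$N{\left(q,K \right)} = 4 K$ ($N{\left(q,K \right)} = K 4 = 4 K$)
$\left(N{\left(-12,-11 \right)} + 29\right)^{2} = \left(4 \left(-11\right) + 29\right)^{2} = \left(-44 + 29\right)^{2} = \left(-15\right)^{2} = 225$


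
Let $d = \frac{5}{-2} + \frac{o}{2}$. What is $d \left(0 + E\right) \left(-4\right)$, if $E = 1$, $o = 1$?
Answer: $8$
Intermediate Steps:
$d = -2$ ($d = \frac{5}{-2} + 1 \cdot \frac{1}{2} = 5 \left(- \frac{1}{2}\right) + 1 \cdot \frac{1}{2} = - \frac{5}{2} + \frac{1}{2} = -2$)
$d \left(0 + E\right) \left(-4\right) = - 2 \left(0 + 1\right) \left(-4\right) = \left(-2\right) 1 \left(-4\right) = \left(-2\right) \left(-4\right) = 8$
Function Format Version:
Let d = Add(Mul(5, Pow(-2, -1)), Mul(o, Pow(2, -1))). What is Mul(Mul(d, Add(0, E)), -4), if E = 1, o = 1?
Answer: 8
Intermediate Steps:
d = -2 (d = Add(Mul(5, Pow(-2, -1)), Mul(1, Pow(2, -1))) = Add(Mul(5, Rational(-1, 2)), Mul(1, Rational(1, 2))) = Add(Rational(-5, 2), Rational(1, 2)) = -2)
Mul(Mul(d, Add(0, E)), -4) = Mul(Mul(-2, Add(0, 1)), -4) = Mul(Mul(-2, 1), -4) = Mul(-2, -4) = 8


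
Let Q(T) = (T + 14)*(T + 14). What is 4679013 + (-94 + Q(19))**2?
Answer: 5669038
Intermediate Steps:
Q(T) = (14 + T)**2 (Q(T) = (14 + T)*(14 + T) = (14 + T)**2)
4679013 + (-94 + Q(19))**2 = 4679013 + (-94 + (14 + 19)**2)**2 = 4679013 + (-94 + 33**2)**2 = 4679013 + (-94 + 1089)**2 = 4679013 + 995**2 = 4679013 + 990025 = 5669038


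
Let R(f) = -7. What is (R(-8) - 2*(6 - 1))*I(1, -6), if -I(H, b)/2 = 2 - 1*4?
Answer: -68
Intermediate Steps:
I(H, b) = 4 (I(H, b) = -2*(2 - 1*4) = -2*(2 - 4) = -2*(-2) = 4)
(R(-8) - 2*(6 - 1))*I(1, -6) = (-7 - 2*(6 - 1))*4 = (-7 - 2*5)*4 = (-7 - 10)*4 = -17*4 = -68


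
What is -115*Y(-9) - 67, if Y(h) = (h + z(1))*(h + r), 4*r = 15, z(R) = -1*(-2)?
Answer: -17173/4 ≈ -4293.3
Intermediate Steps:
z(R) = 2
r = 15/4 (r = (¼)*15 = 15/4 ≈ 3.7500)
Y(h) = (2 + h)*(15/4 + h) (Y(h) = (h + 2)*(h + 15/4) = (2 + h)*(15/4 + h))
-115*Y(-9) - 67 = -115*(15/2 + (-9)² + (23/4)*(-9)) - 67 = -115*(15/2 + 81 - 207/4) - 67 = -115*147/4 - 67 = -16905/4 - 67 = -17173/4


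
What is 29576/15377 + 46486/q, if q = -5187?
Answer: -561404510/79760499 ≈ -7.0386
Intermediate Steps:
29576/15377 + 46486/q = 29576/15377 + 46486/(-5187) = 29576*(1/15377) + 46486*(-1/5187) = 29576/15377 - 46486/5187 = -561404510/79760499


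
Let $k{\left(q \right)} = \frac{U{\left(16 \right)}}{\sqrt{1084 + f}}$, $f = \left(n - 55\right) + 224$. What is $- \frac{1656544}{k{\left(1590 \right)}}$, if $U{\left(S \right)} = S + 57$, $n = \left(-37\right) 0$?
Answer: $- \frac{1656544 \sqrt{1253}}{73} \approx -8.0326 \cdot 10^{5}$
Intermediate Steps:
$n = 0$
$f = 169$ ($f = \left(0 - 55\right) + 224 = -55 + 224 = 169$)
$U{\left(S \right)} = 57 + S$
$k{\left(q \right)} = \frac{73 \sqrt{1253}}{1253}$ ($k{\left(q \right)} = \frac{57 + 16}{\sqrt{1084 + 169}} = \frac{73}{\sqrt{1253}} = 73 \frac{\sqrt{1253}}{1253} = \frac{73 \sqrt{1253}}{1253}$)
$- \frac{1656544}{k{\left(1590 \right)}} = - \frac{1656544}{\frac{73}{1253} \sqrt{1253}} = - 1656544 \frac{\sqrt{1253}}{73} = - \frac{1656544 \sqrt{1253}}{73}$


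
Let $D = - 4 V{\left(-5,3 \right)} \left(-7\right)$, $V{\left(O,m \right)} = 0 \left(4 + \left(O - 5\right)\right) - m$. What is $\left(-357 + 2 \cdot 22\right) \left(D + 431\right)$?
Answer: $-108611$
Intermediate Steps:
$V{\left(O,m \right)} = - m$ ($V{\left(O,m \right)} = 0 \left(4 + \left(-5 + O\right)\right) - m = 0 \left(-1 + O\right) - m = 0 - m = - m$)
$D = -84$ ($D = - 4 \left(\left(-1\right) 3\right) \left(-7\right) = \left(-4\right) \left(-3\right) \left(-7\right) = 12 \left(-7\right) = -84$)
$\left(-357 + 2 \cdot 22\right) \left(D + 431\right) = \left(-357 + 2 \cdot 22\right) \left(-84 + 431\right) = \left(-357 + 44\right) 347 = \left(-313\right) 347 = -108611$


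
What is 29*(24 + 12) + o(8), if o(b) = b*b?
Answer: 1108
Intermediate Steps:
o(b) = b**2
29*(24 + 12) + o(8) = 29*(24 + 12) + 8**2 = 29*36 + 64 = 1044 + 64 = 1108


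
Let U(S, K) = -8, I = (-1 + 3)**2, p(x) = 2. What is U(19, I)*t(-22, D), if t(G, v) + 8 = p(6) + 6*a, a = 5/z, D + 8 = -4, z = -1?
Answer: 288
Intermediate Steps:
D = -12 (D = -8 - 4 = -12)
I = 4 (I = 2**2 = 4)
a = -5 (a = 5/(-1) = 5*(-1) = -5)
t(G, v) = -36 (t(G, v) = -8 + (2 + 6*(-5)) = -8 + (2 - 30) = -8 - 28 = -36)
U(19, I)*t(-22, D) = -8*(-36) = 288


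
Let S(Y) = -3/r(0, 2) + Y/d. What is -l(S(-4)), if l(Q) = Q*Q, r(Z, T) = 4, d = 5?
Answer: -961/400 ≈ -2.4025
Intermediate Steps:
S(Y) = -¾ + Y/5 (S(Y) = -3/4 + Y/5 = -3*¼ + Y*(⅕) = -¾ + Y/5)
l(Q) = Q²
-l(S(-4)) = -(-¾ + (⅕)*(-4))² = -(-¾ - ⅘)² = -(-31/20)² = -1*961/400 = -961/400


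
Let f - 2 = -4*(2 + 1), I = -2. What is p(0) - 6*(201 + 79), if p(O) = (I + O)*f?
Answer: -1660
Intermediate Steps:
f = -10 (f = 2 - 4*(2 + 1) = 2 - 4*3 = 2 - 12 = -10)
p(O) = 20 - 10*O (p(O) = (-2 + O)*(-10) = 20 - 10*O)
p(0) - 6*(201 + 79) = (20 - 10*0) - 6*(201 + 79) = (20 + 0) - 6*280 = 20 - 1680 = -1660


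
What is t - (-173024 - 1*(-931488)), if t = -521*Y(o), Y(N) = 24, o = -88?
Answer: -770968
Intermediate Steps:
t = -12504 (t = -521*24 = -12504)
t - (-173024 - 1*(-931488)) = -12504 - (-173024 - 1*(-931488)) = -12504 - (-173024 + 931488) = -12504 - 1*758464 = -12504 - 758464 = -770968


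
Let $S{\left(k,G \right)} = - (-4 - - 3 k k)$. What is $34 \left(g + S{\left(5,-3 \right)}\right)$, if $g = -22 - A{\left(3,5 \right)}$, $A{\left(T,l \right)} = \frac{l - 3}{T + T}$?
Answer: $- \frac{9520}{3} \approx -3173.3$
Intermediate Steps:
$A{\left(T,l \right)} = \frac{-3 + l}{2 T}$
$g = - \frac{67}{3}$ ($g = -22 - \frac{-3 + 5}{2 \cdot 3} = -22 - \frac{1}{2} \cdot \frac{1}{3} \cdot 2 = -22 - \frac{1}{3} = - \frac{67}{3} \approx -22.333$)
$S{\left(k,G \right)} = 4 - 3 k^{2}$ ($S{\left(k,G \right)} = - (-4 - - 3 k^{2}) = - (-4 + 3 k^{2}) = 4 - 3 k^{2}$)
$34 \left(g + S{\left(5,-3 \right)}\right) = 34 \left(- \frac{67}{3} + \left(4 - 3 \cdot 5^{2}\right)\right) = 34 \left(- \frac{67}{3} + \left(4 - 75\right)\right) = 34 \left(- \frac{67}{3} - 71\right) = 34 \left(- \frac{280}{3}\right) = - \frac{9520}{3}$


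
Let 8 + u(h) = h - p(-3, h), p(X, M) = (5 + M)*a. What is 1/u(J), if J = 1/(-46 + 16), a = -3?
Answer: 15/103 ≈ 0.14563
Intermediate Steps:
p(X, M) = -15 - 3*M (p(X, M) = (5 + M)*(-3) = -15 - 3*M)
J = -1/30 (J = 1/(-30) = -1/30 ≈ -0.033333)
u(h) = 7 + 4*h (u(h) = -8 + (h - (-15 - 3*h)) = -8 + (h + (15 + 3*h)) = -8 + (15 + 4*h) = 7 + 4*h)
1/u(J) = 1/(7 + 4*(-1/30)) = 1/(7 - 2/15) = 1/(103/15) = 15/103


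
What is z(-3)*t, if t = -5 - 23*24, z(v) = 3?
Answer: -1671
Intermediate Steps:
t = -557 (t = -5 - 552 = -557)
z(-3)*t = 3*(-557) = -1671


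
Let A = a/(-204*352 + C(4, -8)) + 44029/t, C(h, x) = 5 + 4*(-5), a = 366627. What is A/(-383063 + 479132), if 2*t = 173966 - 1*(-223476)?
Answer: -7743798800/152351967079603 ≈ -5.0828e-5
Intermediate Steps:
t = 198721 (t = (173966 - 1*(-223476))/2 = (173966 + 223476)/2 = (½)*397442 = 198721)
C(h, x) = -15 (C(h, x) = 5 - 20 = -15)
A = -23231396400/4757579461 (A = 366627/(-204*352 - 15) + 44029/198721 = 366627/(-71808 - 15) + 44029*(1/198721) = 366627/(-71823) + 44029/198721 = 366627*(-1/71823) + 44029/198721 = -122209/23941 + 44029/198721 = -23231396400/4757579461 ≈ -4.8830)
A/(-383063 + 479132) = -23231396400/(4757579461*(-383063 + 479132)) = -23231396400/4757579461/96069 = -23231396400/4757579461*1/96069 = -7743798800/152351967079603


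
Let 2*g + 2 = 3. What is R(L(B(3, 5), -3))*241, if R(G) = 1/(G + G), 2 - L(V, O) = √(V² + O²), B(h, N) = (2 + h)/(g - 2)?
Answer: -2169/145 - 723*√181/290 ≈ -48.500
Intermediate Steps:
g = ½ (g = -1 + (½)*3 = -1 + 3/2 = ½ ≈ 0.50000)
B(h, N) = -4/3 - 2*h/3 (B(h, N) = (2 + h)/(½ - 2) = (2 + h)/(-3/2) = (2 + h)*(-⅔) = -4/3 - 2*h/3)
L(V, O) = 2 - √(O² + V²) (L(V, O) = 2 - √(V² + O²) = 2 - √(O² + V²))
R(G) = 1/(2*G)
R(L(B(3, 5), -3))*241 = (1/(2*(2 - √((-3)² + (-4/3 - ⅔*3)²))))*241 = (1/(2*(2 - √(9 + (-4/3 - 2)²))))*241 = (1/(2*(2 - √(9 + (-10/3)²))))*241 = (1/(2*(2 - √(9 + 100/9))))*241 = (1/(2*(2 - √(181/9))))*241 = (1/(2*(2 - √181/3)))*241 = 241/(2*(2 - √181/3))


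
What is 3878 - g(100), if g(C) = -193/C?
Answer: 387993/100 ≈ 3879.9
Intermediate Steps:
3878 - g(100) = 3878 - (-193)/100 = 3878 - 1*(-193/100) = 3878 + 193/100 = 387993/100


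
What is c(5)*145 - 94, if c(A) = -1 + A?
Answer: 486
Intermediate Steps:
c(5)*145 - 94 = (-1 + 5)*145 - 94 = 4*145 - 94 = 580 - 94 = 486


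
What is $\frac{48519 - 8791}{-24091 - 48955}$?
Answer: $- \frac{19864}{36523} \approx -0.54388$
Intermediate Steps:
$\frac{48519 - 8791}{-24091 - 48955} = \frac{39728}{-73046} = 39728 \left(- \frac{1}{73046}\right) = - \frac{19864}{36523}$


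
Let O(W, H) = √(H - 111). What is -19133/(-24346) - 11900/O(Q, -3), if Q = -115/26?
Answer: 19133/24346 + 5950*I*√114/57 ≈ 0.78588 + 1114.5*I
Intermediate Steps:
Q = -115/26 (Q = -115*1/26 = -115/26 ≈ -4.4231)
O(W, H) = √(-111 + H)
-19133/(-24346) - 11900/O(Q, -3) = -19133/(-24346) - 11900/√(-111 - 3) = -19133*(-1/24346) - 11900*(-I*√114/114) = 19133/24346 - 11900*(-I*√114/114) = 19133/24346 - (-5950)*I*√114/57 = 19133/24346 + 5950*I*√114/57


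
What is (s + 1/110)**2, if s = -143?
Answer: 247401441/12100 ≈ 20446.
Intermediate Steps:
(s + 1/110)**2 = (-143 + 1/110)**2 = (-15729/110)**2 = 247401441/12100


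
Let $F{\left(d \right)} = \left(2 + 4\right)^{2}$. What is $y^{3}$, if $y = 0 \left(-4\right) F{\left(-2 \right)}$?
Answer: $0$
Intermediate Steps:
$F{\left(d \right)} = 36$ ($F{\left(d \right)} = 6^{2} = 36$)
$y = 0$ ($y = 0 \left(-4\right) 36 = 0 \cdot 36 = 0$)
$y^{3} = 0^{3} = 0$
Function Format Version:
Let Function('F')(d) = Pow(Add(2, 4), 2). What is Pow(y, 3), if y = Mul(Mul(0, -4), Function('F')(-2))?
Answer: 0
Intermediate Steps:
Function('F')(d) = 36 (Function('F')(d) = Pow(6, 2) = 36)
y = 0 (y = Mul(Mul(0, -4), 36) = Mul(0, 36) = 0)
Pow(y, 3) = Pow(0, 3) = 0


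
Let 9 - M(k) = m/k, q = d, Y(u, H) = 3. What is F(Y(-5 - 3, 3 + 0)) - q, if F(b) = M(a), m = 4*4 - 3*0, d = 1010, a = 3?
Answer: -3019/3 ≈ -1006.3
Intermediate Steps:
m = 16 (m = 16 + 0 = 16)
q = 1010
M(k) = 9 - 16/k
F(b) = 11/3 (F(b) = 9 - 16/3 = 11/3)
F(Y(-5 - 3, 3 + 0)) - q = 11/3 - 1*1010 = 11/3 - 1010 = -3019/3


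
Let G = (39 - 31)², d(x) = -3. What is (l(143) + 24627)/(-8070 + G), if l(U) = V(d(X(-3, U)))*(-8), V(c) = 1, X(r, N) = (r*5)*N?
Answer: -24619/8006 ≈ -3.0751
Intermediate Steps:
X(r, N) = 5*N*r (X(r, N) = (5*r)*N = 5*N*r)
G = 64 (G = 8² = 64)
l(U) = -8 (l(U) = 1*(-8) = -8)
(l(143) + 24627)/(-8070 + G) = (-8 + 24627)/(-8070 + 64) = 24619/(-8006) = 24619*(-1/8006) = -24619/8006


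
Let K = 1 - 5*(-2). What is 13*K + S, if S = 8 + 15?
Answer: 166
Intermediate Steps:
K = 11 (K = 1 + 10 = 11)
S = 23
13*K + S = 13*11 + 23 = 143 + 23 = 166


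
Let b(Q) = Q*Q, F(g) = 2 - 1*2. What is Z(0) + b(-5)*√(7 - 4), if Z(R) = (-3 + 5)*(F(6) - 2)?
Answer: -4 + 25*√3 ≈ 39.301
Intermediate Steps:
F(g) = 0 (F(g) = 2 - 2 = 0)
Z(R) = -4 (Z(R) = (-3 + 5)*(0 - 2) = 2*(-2) = -4)
b(Q) = Q²
Z(0) + b(-5)*√(7 - 4) = -4 + (-5)²*√(7 - 4) = -4 + 25*√3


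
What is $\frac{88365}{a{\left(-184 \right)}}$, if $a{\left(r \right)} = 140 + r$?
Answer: $- \frac{88365}{44} \approx -2008.3$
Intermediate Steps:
$\frac{88365}{a{\left(-184 \right)}} = \frac{88365}{140 - 184} = \frac{88365}{-44} = 88365 \left(- \frac{1}{44}\right) = - \frac{88365}{44}$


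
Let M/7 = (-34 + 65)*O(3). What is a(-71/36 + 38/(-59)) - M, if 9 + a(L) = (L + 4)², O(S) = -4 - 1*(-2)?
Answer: 1925972521/4511376 ≈ 426.91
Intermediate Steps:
O(S) = -2 (O(S) = -4 + 2 = -2)
M = -434 (M = 7*((-34 + 65)*(-2)) = 7*(31*(-2)) = 7*(-62) = -434)
a(L) = -9 + (4 + L)² (a(L) = -9 + (L + 4)² = -9 + (4 + L)²)
a(-71/36 + 38/(-59)) - M = (-9 + (4 + (-71/36 + 38/(-59)))²) - 1*(-434) = (-9 + (4 + (-71*1/36 + 38*(-1/59)))²) + 434 = (-9 + (4 + (-71/36 - 38/59))²) + 434 = (-9 + (4 - 5557/2124)²) + 434 = (-9 + (2939/2124)²) + 434 = (-9 + 8637721/4511376) + 434 = -31964663/4511376 + 434 = 1925972521/4511376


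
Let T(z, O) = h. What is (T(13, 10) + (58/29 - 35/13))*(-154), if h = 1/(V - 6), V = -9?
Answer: 22792/195 ≈ 116.88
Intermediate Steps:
h = -1/15 (h = 1/(-9 - 6) = 1/(-15) = -1/15 ≈ -0.066667)
T(z, O) = -1/15
(T(13, 10) + (58/29 - 35/13))*(-154) = (-1/15 + (58/29 - 35/13))*(-154) = (-1/15 + (58*(1/29) - 35*1/13))*(-154) = (-1/15 + (2 - 35/13))*(-154) = (-1/15 - 9/13)*(-154) = -148/195*(-154) = 22792/195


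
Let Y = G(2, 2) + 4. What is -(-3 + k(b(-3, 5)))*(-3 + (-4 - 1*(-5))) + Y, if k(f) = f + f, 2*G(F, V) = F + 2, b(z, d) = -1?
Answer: -4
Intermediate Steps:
G(F, V) = 1 + F/2 (G(F, V) = (F + 2)/2 = (2 + F)/2 = 1 + F/2)
Y = 6 (Y = (1 + (½)*2) + 4 = (1 + 1) + 4 = 2 + 4 = 6)
k(f) = 2*f
-(-3 + k(b(-3, 5)))*(-3 + (-4 - 1*(-5))) + Y = -(-3 + 2*(-1))*(-3 + (-4 - 1*(-5))) + 6 = -(-3 - 2)*(-3 + (-4 + 5)) + 6 = -(-5)*(-3 + 1) + 6 = -(-5)*(-2) + 6 = -1*10 + 6 = -10 + 6 = -4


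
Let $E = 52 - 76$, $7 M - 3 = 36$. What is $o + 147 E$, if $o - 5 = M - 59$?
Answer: $- \frac{25035}{7} \approx -3576.4$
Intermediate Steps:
$M = \frac{39}{7}$ ($M = \frac{3}{7} + \frac{1}{7} \cdot 36 = \frac{3}{7} + \frac{36}{7} = \frac{39}{7} \approx 5.5714$)
$E = -24$ ($E = 52 - 76 = -24$)
$o = - \frac{339}{7}$ ($o = 5 + \left(\frac{39}{7} - 59\right) = 5 - \frac{374}{7} = - \frac{339}{7} \approx -48.429$)
$o + 147 E = - \frac{339}{7} + 147 \left(-24\right) = - \frac{339}{7} - 3528 = - \frac{25035}{7}$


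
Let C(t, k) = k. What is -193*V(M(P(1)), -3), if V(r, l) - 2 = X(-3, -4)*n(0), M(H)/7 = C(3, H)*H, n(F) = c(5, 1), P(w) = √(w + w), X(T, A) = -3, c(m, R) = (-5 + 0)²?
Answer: 14089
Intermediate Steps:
c(m, R) = 25 (c(m, R) = (-5)² = 25)
P(w) = √2*√w (P(w) = √(2*w) = √2*√w)
n(F) = 25
M(H) = 7*H² (M(H) = 7*(H*H) = 7*H²)
V(r, l) = -73 (V(r, l) = 2 - 3*25 = 2 - 75 = -73)
-193*V(M(P(1)), -3) = -193*(-73) = 14089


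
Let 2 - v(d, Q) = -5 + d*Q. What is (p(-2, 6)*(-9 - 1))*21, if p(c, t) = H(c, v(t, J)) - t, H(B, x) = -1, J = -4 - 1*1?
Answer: 1470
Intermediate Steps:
J = -5 (J = -4 - 1 = -5)
v(d, Q) = 7 - Q*d (v(d, Q) = 2 - (-5 + d*Q) = 2 - (-5 + Q*d) = 2 + (5 - Q*d) = 7 - Q*d)
p(c, t) = -1 - t
(p(-2, 6)*(-9 - 1))*21 = ((-1 - 1*6)*(-9 - 1))*21 = ((-1 - 6)*(-10))*21 = -7*(-10)*21 = 70*21 = 1470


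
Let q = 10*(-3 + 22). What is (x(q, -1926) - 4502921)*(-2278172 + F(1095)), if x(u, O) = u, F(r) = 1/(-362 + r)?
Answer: 7519110834604825/733 ≈ 1.0258e+13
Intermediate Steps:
q = 190 (q = 10*19 = 190)
(x(q, -1926) - 4502921)*(-2278172 + F(1095)) = (190 - 4502921)*(-2278172 + 1/(-362 + 1095)) = -4502731*(-2278172 + 1/733) = -4502731*(-1669900075/733) = 7519110834604825/733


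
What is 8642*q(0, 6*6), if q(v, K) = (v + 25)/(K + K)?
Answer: 108025/36 ≈ 3000.7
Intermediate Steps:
q(v, K) = (25 + v)/(2*K) (q(v, K) = (25 + v)/((2*K)) = (25 + v)*(1/(2*K)) = (25 + v)/(2*K))
8642*q(0, 6*6) = 8642*((25 + 0)/(2*((6*6)))) = 8642*((1/2)*25/36) = 8642*((1/2)*(1/36)*25) = 8642*(25/72) = 108025/36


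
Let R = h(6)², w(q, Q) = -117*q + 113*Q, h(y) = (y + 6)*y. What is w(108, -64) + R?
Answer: -14684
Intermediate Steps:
h(y) = y*(6 + y) (h(y) = (6 + y)*y = y*(6 + y))
R = 5184 (R = (6*(6 + 6))² = (6*12)² = 72² = 5184)
w(108, -64) + R = (-117*108 + 113*(-64)) + 5184 = (-12636 - 7232) + 5184 = -19868 + 5184 = -14684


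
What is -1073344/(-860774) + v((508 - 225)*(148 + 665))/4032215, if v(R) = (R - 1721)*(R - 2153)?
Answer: 22403258802100076/1735412917205 ≈ 12909.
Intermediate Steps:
v(R) = (-2153 + R)*(-1721 + R) (v(R) = (-1721 + R)*(-2153 + R) = (-2153 + R)*(-1721 + R))
-1073344/(-860774) + v((508 - 225)*(148 + 665))/4032215 = -1073344/(-860774) + (3705313 + ((508 - 225)*(148 + 665))² - 3874*(508 - 225)*(148 + 665))/4032215 = -1073344*(-1/860774) + (3705313 + (283*813)² - 1096342*813)*(1/4032215) = 536672/430387 + (3705313 + 230079² - 3874*230079)*(1/4032215) = 536672/430387 + (3705313 + 52936346241 - 891326046)*(1/4032215) = 536672/430387 + 52048725508*(1/4032215) = 536672/430387 + 52048725508/4032215 = 22403258802100076/1735412917205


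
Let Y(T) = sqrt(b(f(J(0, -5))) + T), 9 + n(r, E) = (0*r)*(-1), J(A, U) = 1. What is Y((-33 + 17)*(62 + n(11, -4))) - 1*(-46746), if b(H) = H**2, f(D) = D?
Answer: 46746 + 11*I*sqrt(7) ≈ 46746.0 + 29.103*I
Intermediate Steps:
n(r, E) = -9 (n(r, E) = -9 + (0*r)*(-1) = -9 + 0*(-1) = -9 + 0 = -9)
Y(T) = sqrt(1 + T) (Y(T) = sqrt(1**2 + T) = sqrt(1 + T))
Y((-33 + 17)*(62 + n(11, -4))) - 1*(-46746) = sqrt(1 + (-33 + 17)*(62 - 9)) - 1*(-46746) = sqrt(1 - 16*53) + 46746 = sqrt(1 - 848) + 46746 = sqrt(-847) + 46746 = 11*I*sqrt(7) + 46746 = 46746 + 11*I*sqrt(7)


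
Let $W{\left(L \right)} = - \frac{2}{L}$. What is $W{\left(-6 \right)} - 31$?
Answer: $- \frac{92}{3} \approx -30.667$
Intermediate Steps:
$W{\left(-6 \right)} - 31 = - \frac{2}{-6} - 31 = \left(-2\right) \left(- \frac{1}{6}\right) - 31 = \frac{1}{3} - 31 = - \frac{92}{3}$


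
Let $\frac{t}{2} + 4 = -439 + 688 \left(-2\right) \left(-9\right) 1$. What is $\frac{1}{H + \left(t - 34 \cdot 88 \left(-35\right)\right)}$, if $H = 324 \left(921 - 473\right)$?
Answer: $\frac{1}{273754} \approx 3.6529 \cdot 10^{-6}$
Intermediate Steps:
$t = 23882$ ($t = -8 + 2 \left(-439 + 688 \left(-2\right) \left(-9\right) 1\right) = -8 + 2 \left(-439 + 688 \cdot 18 \cdot 1\right) = -8 + 2 \left(-439 + 688 \cdot 18\right) = -8 + 2 \left(-439 + 12384\right) = -8 + 2 \cdot 11945 = -8 + 23890 = 23882$)
$H = 145152$ ($H = 324 \cdot 448 = 145152$)
$\frac{1}{H + \left(t - 34 \cdot 88 \left(-35\right)\right)} = \frac{1}{145152 - \left(-23882 + 34 \cdot 88 \left(-35\right)\right)} = \frac{1}{145152 - \left(-23882 + 2992 \left(-35\right)\right)} = \frac{1}{145152 + \left(23882 - -104720\right)} = \frac{1}{145152 + \left(23882 + 104720\right)} = \frac{1}{145152 + 128602} = \frac{1}{273754}$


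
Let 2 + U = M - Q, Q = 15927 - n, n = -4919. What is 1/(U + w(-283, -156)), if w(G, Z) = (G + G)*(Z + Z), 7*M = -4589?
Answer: 7/1085619 ≈ 6.4479e-6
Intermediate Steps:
M = -4589/7 (M = (⅐)*(-4589) = -4589/7 ≈ -655.57)
Q = 20846 (Q = 15927 - 1*(-4919) = 15927 + 4919 = 20846)
w(G, Z) = 4*G*Z (w(G, Z) = (2*G)*(2*Z) = 4*G*Z)
U = -150525/7 (U = -2 + (-4589/7 - 1*20846) = -2 + (-4589/7 - 20846) = -2 - 150511/7 = -150525/7 ≈ -21504.)
1/(U + w(-283, -156)) = 1/(-150525/7 + 4*(-283)*(-156)) = 1/(-150525/7 + 176592) = 1/(1085619/7) = 7/1085619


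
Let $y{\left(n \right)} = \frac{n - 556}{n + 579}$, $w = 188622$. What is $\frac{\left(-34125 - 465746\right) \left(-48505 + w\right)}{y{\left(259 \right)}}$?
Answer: $\frac{58693876072066}{297} \approx 1.9762 \cdot 10^{11}$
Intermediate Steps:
$y{\left(n \right)} = \frac{-556 + n}{579 + n}$
$\frac{\left(-34125 - 465746\right) \left(-48505 + w\right)}{y{\left(259 \right)}} = \frac{\left(-34125 - 465746\right) \left(-48505 + 188622\right)}{\frac{1}{579 + 259} \left(-556 + 259\right)} = \frac{\left(-499871\right) 140117}{\frac{1}{838} \left(-297\right)} = - \frac{70040424907}{\frac{1}{838} \left(-297\right)} = - \frac{70040424907}{- \frac{297}{838}} = \left(-70040424907\right) \left(- \frac{838}{297}\right) = \frac{58693876072066}{297}$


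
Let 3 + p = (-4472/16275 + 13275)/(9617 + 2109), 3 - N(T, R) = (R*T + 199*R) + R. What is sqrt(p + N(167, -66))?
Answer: sqrt(35288407725045052578)/38168130 ≈ 155.64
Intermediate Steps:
N(T, R) = 3 - 200*R - R*T (N(T, R) = 3 - ((R*T + 199*R) + R) = 3 - ((199*R + R*T) + R) = 3 - (200*R + R*T) = 3 + (-200*R - R*T) = 3 - 200*R - R*T)
p = -356475797/190840650 (p = -3 + (-4472/16275 + 13275)/(9617 + 2109) = -3 + (-4472*1/16275 + 13275)/11726 = -3 + (-4472/16275 + 13275)*(1/11726) = -3 + (216046153/16275)*(1/11726) = -3 + 216046153/190840650 = -356475797/190840650 ≈ -1.8679)
sqrt(p + N(167, -66)) = sqrt(-356475797/190840650 + (3 - 200*(-66) - 1*(-66)*167)) = sqrt(-356475797/190840650 + (3 + 13200 + 11022)) = sqrt(-356475797/190840650 + 24225) = sqrt(4622758270453/190840650) = sqrt(35288407725045052578)/38168130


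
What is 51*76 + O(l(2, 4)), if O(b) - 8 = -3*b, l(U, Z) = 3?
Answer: 3875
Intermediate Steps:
O(b) = 8 - 3*b
51*76 + O(l(2, 4)) = 51*76 + (8 - 3*3) = 3876 + (8 - 9) = 3876 - 1 = 3875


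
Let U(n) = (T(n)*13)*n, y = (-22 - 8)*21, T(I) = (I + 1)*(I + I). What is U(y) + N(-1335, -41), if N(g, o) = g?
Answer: -6490903935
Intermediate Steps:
T(I) = 2*I*(1 + I) (T(I) = (1 + I)*(2*I) = 2*I*(1 + I))
y = -630 (y = -30*21 = -630)
U(n) = 26*n**2*(1 + n) (U(n) = ((2*n*(1 + n))*13)*n = (26*n*(1 + n))*n = 26*n**2*(1 + n))
U(y) + N(-1335, -41) = 26*(-630)**2*(1 - 630) - 1335 = 26*396900*(-629) - 1335 = -6490902600 - 1335 = -6490903935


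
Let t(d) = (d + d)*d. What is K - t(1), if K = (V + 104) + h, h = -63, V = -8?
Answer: 31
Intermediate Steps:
K = 33 (K = (-8 + 104) - 63 = 96 - 63 = 33)
t(d) = 2*d**2 (t(d) = (2*d)*d = 2*d**2)
K - t(1) = 33 - 2*1**2 = 33 - 2 = 31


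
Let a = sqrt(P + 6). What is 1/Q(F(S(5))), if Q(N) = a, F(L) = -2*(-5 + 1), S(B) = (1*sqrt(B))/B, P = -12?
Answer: -I*sqrt(6)/6 ≈ -0.40825*I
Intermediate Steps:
S(B) = 1/sqrt(B) (S(B) = sqrt(B)/B = 1/sqrt(B))
F(L) = 8 (F(L) = -2*(-4) = 8)
a = I*sqrt(6) (a = sqrt(-12 + 6) = sqrt(-6) = I*sqrt(6) ≈ 2.4495*I)
Q(N) = I*sqrt(6)
1/Q(F(S(5))) = 1/(I*sqrt(6)) = -I*sqrt(6)/6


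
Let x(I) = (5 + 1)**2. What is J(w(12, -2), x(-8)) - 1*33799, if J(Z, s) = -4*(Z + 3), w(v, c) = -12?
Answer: -33763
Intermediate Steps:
x(I) = 36 (x(I) = 6**2 = 36)
J(Z, s) = -12 - 4*Z (J(Z, s) = -4*(3 + Z) = -12 - 4*Z)
J(w(12, -2), x(-8)) - 1*33799 = (-12 - 4*(-12)) - 1*33799 = (-12 + 48) - 33799 = 36 - 33799 = -33763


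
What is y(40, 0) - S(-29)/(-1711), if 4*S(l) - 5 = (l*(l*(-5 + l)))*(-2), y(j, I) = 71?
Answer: 543117/6844 ≈ 79.357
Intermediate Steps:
S(l) = 5/4 - l**2*(-5 + l)/2 (S(l) = 5/4 + ((l*(l*(-5 + l)))*(-2))/4 = 5/4 + ((l**2*(-5 + l))*(-2))/4 = 5/4 + (-2*l**2*(-5 + l))/4 = 5/4 - l**2*(-5 + l)/2)
y(40, 0) - S(-29)/(-1711) = 71 - (5/4 - 1/2*(-29)**3 + (5/2)*(-29)**2)/(-1711) = 71 - (5/4 - 1/2*(-24389) + (5/2)*841)*(-1)/1711 = 71 - (5/4 + 24389/2 + 4205/2)*(-1)/1711 = 71 - 57193*(-1)/(4*1711) = 71 - 1*(-57193/6844) = 71 + 57193/6844 = 543117/6844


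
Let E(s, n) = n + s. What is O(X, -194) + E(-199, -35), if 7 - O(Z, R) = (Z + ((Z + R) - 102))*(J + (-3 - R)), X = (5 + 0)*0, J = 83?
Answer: 80877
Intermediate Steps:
X = 0 (X = 5*0 = 0)
O(Z, R) = 7 - (80 - R)*(-102 + R + 2*Z) (O(Z, R) = 7 - (Z + ((Z + R) - 102))*(83 + (-3 - R)) = 7 - (Z + ((R + Z) - 102))*(80 - R) = 7 - (Z + (-102 + R + Z))*(80 - R) = 7 - (-102 + R + 2*Z)*(80 - R) = 7 - (80 - R)*(-102 + R + 2*Z))
O(X, -194) + E(-199, -35) = (8167 + (-194)² - 182*(-194) - 160*0 + 2*(-194)*0) + (-35 - 199) = (8167 + 37636 + 35308 + 0 + 0) - 234 = 81111 - 234 = 80877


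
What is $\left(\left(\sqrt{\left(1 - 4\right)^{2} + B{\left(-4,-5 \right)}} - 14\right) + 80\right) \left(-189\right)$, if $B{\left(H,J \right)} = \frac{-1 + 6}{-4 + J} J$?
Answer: $-12474 - 63 \sqrt{106} \approx -13123.0$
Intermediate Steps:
$B{\left(H,J \right)} = \frac{5 J}{-4 + J}$ ($B{\left(H,J \right)} = \frac{5}{-4 + J} J = \frac{5 J}{-4 + J}$)
$\left(\left(\sqrt{\left(1 - 4\right)^{2} + B{\left(-4,-5 \right)}} - 14\right) + 80\right) \left(-189\right) = \left(\left(\sqrt{\left(1 - 4\right)^{2} + 5 \left(-5\right) \frac{1}{-4 - 5}} - 14\right) + 80\right) \left(-189\right) = \left(\left(\sqrt{\left(-3\right)^{2} + 5 \left(-5\right) \frac{1}{-9}} - 14\right) + 80\right) \left(-189\right) = \left(\left(\sqrt{9 + 5 \left(-5\right) \left(- \frac{1}{9}\right)} - 14\right) + 80\right) \left(-189\right) = \left(\left(\sqrt{9 + \frac{25}{9}} - 14\right) + 80\right) \left(-189\right) = \left(\left(\sqrt{\frac{106}{9}} - 14\right) + 80\right) \left(-189\right) = \left(\left(\frac{\sqrt{106}}{3} - 14\right) + 80\right) \left(-189\right) = \left(\left(-14 + \frac{\sqrt{106}}{3}\right) + 80\right) \left(-189\right) = \left(66 + \frac{\sqrt{106}}{3}\right) \left(-189\right) = -12474 - 63 \sqrt{106}$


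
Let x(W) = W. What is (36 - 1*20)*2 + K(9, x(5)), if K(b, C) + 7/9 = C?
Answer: 326/9 ≈ 36.222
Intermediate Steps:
K(b, C) = -7/9 + C
(36 - 1*20)*2 + K(9, x(5)) = (36 - 1*20)*2 + (-7/9 + 5) = (36 - 20)*2 + 38/9 = 16*2 + 38/9 = 32 + 38/9 = 326/9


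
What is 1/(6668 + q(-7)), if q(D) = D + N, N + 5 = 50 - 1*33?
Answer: 1/6673 ≈ 0.00014986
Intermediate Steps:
N = 12 (N = -5 + (50 - 1*33) = -5 + (50 - 33) = -5 + 17 = 12)
q(D) = 12 + D (q(D) = D + 12 = 12 + D)
1/(6668 + q(-7)) = 1/(6668 + (12 - 7)) = 1/(6668 + 5) = 1/6673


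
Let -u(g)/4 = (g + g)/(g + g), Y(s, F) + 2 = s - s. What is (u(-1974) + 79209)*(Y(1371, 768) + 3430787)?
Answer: 271735325925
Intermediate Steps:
Y(s, F) = -2 (Y(s, F) = -2 + (s - s) = -2 + 0 = -2)
u(g) = -4 (u(g) = -4*(g + g)/(g + g) = -4*2*g/(2*g) = -4*2*g*1/(2*g) = -4*1 = -4)
(u(-1974) + 79209)*(Y(1371, 768) + 3430787) = (-4 + 79209)*(-2 + 3430787) = 79205*3430785 = 271735325925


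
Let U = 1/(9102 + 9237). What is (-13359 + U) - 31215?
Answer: -817442585/18339 ≈ -44574.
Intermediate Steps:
U = 1/18339 ≈ 5.4529e-5
(-13359 + U) - 31215 = (-13359 + 1/18339) - 31215 = -244990700/18339 - 31215 = -817442585/18339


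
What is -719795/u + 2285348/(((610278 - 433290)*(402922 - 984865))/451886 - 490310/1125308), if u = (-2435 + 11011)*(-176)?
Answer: -417663996432409914903021/43735485874906435422208 ≈ -9.5498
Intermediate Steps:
u = -1509376 (u = 8576*(-176) = -1509376)
-719795/u + 2285348/(((610278 - 433290)*(402922 - 984865))/451886 - 490310/1125308) = -719795/(-1509376) + 2285348/(((610278 - 433290)*(402922 - 984865))/451886 - 490310/1125308) = -719795*(-1/1509376) + 2285348/((176988*(-581943))*(1/451886) - 490310*1/1125308) = 719795/1509376 + 2285348/(-102996927684*1/451886 - 245155/562654) = 719795/1509376 + 2285348/(-51498463842/225943 - 245155/562654) = 719795/1509376 + 2285348/(-28975872065612833/127127732722) = 719795/1509376 + 2285348*(-127127732722/28975872065612833) = 719795/1509376 - 290531109720757256/28975872065612833 = -417663996432409914903021/43735485874906435422208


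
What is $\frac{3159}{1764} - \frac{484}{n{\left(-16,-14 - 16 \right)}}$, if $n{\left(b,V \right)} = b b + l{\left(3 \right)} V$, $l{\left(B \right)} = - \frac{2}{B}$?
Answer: $\frac{503}{13524} \approx 0.037193$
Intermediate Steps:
$n{\left(b,V \right)} = b^{2} - \frac{2 V}{3}$ ($n{\left(b,V \right)} = b b + - \frac{2}{3} V = b^{2} + \left(-2\right) \frac{1}{3} V = b^{2} - \frac{2 V}{3}$)
$\frac{3159}{1764} - \frac{484}{n{\left(-16,-14 - 16 \right)}} = \frac{3159}{1764} - \frac{484}{\left(-16\right)^{2} - \frac{2 \left(-14 - 16\right)}{3}} = 3159 \cdot \frac{1}{1764} - \frac{484}{256 - -20} = \frac{351}{196} - \frac{484}{256 + 20} = \frac{351}{196} - \frac{484}{276} = \frac{351}{196} - \frac{121}{69} = \frac{503}{13524}$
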